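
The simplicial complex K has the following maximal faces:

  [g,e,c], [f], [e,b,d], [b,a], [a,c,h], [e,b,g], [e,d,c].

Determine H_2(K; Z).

H_2 ≅ 0.

Fix the vertex order a < b < c < d < e < f < g < h and write every simplex with vertices in increasing order. Then dim K = 2 and the simplices of K are:

  0-simplices (8): a, b, c, d, e, f, g, h
  1-simplices (12): ab, ac, ah, bd, be, bg, cd, ce, cg, ch, de, eg
  2-simplices (5): ach, bde, beg, cde, ceg

giving chain groups C_0 ≅ Z^8, C_1 ≅ Z^12, C_2 ≅ Z^5.

The boundary map ∂_1: C_1 → C_0 is given by ∂[p,q] = [q] − [p]. For instance
  ∂de = e − d.
The resulting 8×12 matrix has rank 6, and its Smith normal form has invariant factors (1,1,1,1,1,1).

Boundary ∂_2: C_2 → C_1 maps a triangle to the signed sum of its edges. For instance
  ∂ach = ch − ah + ac,
  ∂cde = de − ce + cd.
As a 12×5 matrix over Z this has rank 5, with invariant factors (1,1,1,1,1).

Computing H_k = (kernel of ∂_k) / (image of ∂_{k+1}):

  H_2: rank ker ∂_2 − rank ∂_3 = (5 − 5) − 0 = 0, and there is no ∂_3, so H_2 = 0.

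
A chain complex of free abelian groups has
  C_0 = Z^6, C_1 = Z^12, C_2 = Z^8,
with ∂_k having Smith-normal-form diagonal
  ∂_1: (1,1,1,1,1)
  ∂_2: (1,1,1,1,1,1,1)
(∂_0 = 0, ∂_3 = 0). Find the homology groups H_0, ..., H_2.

H_0: b_0 = 6 − 0 − 5 = 1; torsion from ∂_1 factors > 1: none. So H_0 = Z.
H_1: b_1 = 12 − 5 − 7 = 0; torsion from ∂_2 factors > 1: none. So H_1 = 0.
H_2: b_2 = 8 − 7 − 0 = 1; torsion from ∂_3 factors > 1: none. So H_2 = Z.

H_0 = Z,  H_1 = 0,  H_2 = Z.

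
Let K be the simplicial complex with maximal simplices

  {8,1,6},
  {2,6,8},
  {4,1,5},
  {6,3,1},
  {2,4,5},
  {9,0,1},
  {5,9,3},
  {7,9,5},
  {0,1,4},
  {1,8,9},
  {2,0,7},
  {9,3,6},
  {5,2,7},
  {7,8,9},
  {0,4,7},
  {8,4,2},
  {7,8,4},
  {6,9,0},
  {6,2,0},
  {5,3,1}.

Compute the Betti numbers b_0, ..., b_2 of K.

Order the vertices as 0 < 1 < 2 < 3 < 4 < 5 < 6 < 7 < 8 < 9. Listing each simplex with vertices in this order, K has dimension 2 with simplices:

  0-simplices (10): [0], [1], [2], [3], [4], [5], [6], [7], [8], [9]
  1-simplices (30): (30 of them)
  2-simplices (20): (20 of them)

Hence C_0 ≅ Z^10, C_1 ≅ Z^30, C_2 ≅ Z^20.

The boundary map ∂_1: C_1 → C_0 sends each edge [p,q] (with p < q) to q − p. For instance
  ∂[5,9] = [9] − [5].
The resulting 10×30 matrix has rank 9, and its Smith normal form has invariant factors (1,1,1,1,1,1,1,1,1).

∂_2: C_2 → C_1 acts by ∂[p,q,r] = [q,r] − [p,r] + [p,q]. For instance
  ∂[2,5,7] = [5,7] − [2,7] + [2,5],
  ∂[1,8,9] = [8,9] − [1,9] + [1,8].
The resulting 30×20 matrix has rank 20, and its Smith normal form has invariant factors (1,1,1,1,1,1,1,1,1,1,1,1,1,1,1,1,1,1,1,2).

Reading off H_k = ker ∂_k / im ∂_{k+1}:

  H_0: rank C_0 − rank ∂_1 = 10 − 9 = 1, and the invariant factors of ∂_1 are all 1, so H_0 = Z.
  H_1: rank ker ∂_1 − rank ∂_2 = (30 − 9) − 20 = 1, and ∂_2 has invariant factor 2 > 1, so H_1 = Z ⊕ Z/2.
  H_2: rank ker ∂_2 − rank ∂_3 = (20 − 20) − 0 = 0, and there is no ∂_3, so H_2 = 0.

Hence the Betti numbers are b_0 = 1, b_1 = 1, b_2 = 0.

b_0 = 1, b_1 = 1, b_2 = 0.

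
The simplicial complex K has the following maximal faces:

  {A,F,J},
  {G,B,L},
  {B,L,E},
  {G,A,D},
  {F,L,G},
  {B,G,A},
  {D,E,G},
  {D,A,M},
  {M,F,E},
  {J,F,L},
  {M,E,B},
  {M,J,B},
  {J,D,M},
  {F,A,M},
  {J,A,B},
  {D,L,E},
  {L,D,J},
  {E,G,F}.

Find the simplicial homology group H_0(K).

H_0 = Z.

We work with the vertex ordering A < B < D < E < F < G < J < L < M. The simplices of K, each written with vertices in increasing order, are:

  0-simplices (9): A, B, D, E, F, G, J, L, M
  1-simplices (27): AB, AD, AF, AG, AJ, AM, BE, BG, BJ, BL, BM, DE, DG, DJ, DL, DM, EF, EG, EL, EM, FG, FJ, FL, FM, GL, JL, JM
  2-simplices (18): ABG, ABJ, ADG, ADM, AFJ, AFM, BEL, BEM, BGL, BJM, DEG, DEL, DJL, DJM, EFG, EFM, FGL, FJL

Hence C_0 ≅ Z^9, C_1 ≅ Z^27, C_2 ≅ Z^18.

Boundary ∂_1: C_1 → C_0 is given by ∂[p,q] = [q] − [p].
The resulting 9×27 matrix has rank 8, and its Smith normal form has invariant factors (1,1,1,1,1,1,1,1).

The boundary map ∂_2: C_2 → C_1 maps a triangle to the signed sum of its edges. For instance
  ∂EFM = FM − EM + EF,
  ∂ADG = DG − AG + AD.
The resulting 27×18 matrix has rank 18, and its Smith normal form has invariant factors (1,1,1,1,1,1,1,1,1,1,1,1,1,1,1,1,1,2).

Computing H_k = (kernel of ∂_k) / (image of ∂_{k+1}):

  H_0: rank C_0 − rank ∂_1 = 9 − 8 = 1, and the invariant factors of ∂_1 are all 1, so H_0 = Z.

(K is a triangulation of the Klein bottle.)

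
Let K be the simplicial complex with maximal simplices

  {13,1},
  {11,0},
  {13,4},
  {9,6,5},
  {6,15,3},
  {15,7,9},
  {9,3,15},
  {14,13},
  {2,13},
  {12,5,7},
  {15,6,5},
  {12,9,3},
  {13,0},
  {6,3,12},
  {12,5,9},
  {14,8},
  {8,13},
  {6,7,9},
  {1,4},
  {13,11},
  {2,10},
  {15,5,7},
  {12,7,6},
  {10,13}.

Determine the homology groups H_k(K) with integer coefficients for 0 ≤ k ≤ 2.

We work with the vertex ordering 0 < 1 < 2 < 3 < 4 < 5 < 6 < 7 < 8 < 9 < 10 < 11 < 12 < 13 < 14 < 15. The simplices of K, each written with vertices in increasing order, are:

  0-simplices (16): [0], [1], [2], [3], [4], [5], [6], [7], [8], [9], [10], [11], [12], [13], [14], [15]
  1-simplices (30): (30 of them)
  2-simplices (12): [3,6,12], [3,6,15], [3,9,12], [3,9,15], [5,6,9], [5,6,15], [5,7,12], [5,7,15], [5,9,12], [6,7,9], [6,7,12], [7,9,15]

Hence C_0 ≅ Z^16, C_1 ≅ Z^30, C_2 ≅ Z^12.

∂_1: C_1 → C_0 is given by ∂[p,q] = [q] − [p]. For instance
  ∂[3,15] = [15] − [3].
The resulting 16×30 matrix has rank 14, and its Smith normal form has invariant factors (1,1,1,1,1,1,1,1,1,1,1,1,1,1).

The boundary map ∂_2: C_2 → C_1 sends each 2-simplex [p,q,r] to [q,r] − [p,r] + [p,q]. For instance
  ∂[6,7,9] = [7,9] − [6,9] + [6,7],
  ∂[5,6,9] = [6,9] − [5,9] + [5,6].
This gives a 30×12 integer matrix of rank 12; reducing to Smith normal form yields diagonal entries (1,1,1,1,1,1,1,1,1,1,1,2).

Computing H_k = (kernel of ∂_k) / (image of ∂_{k+1}):

  H_0: rank C_0 − rank ∂_1 = 16 − 14 = 2, and the invariant factors of ∂_1 are all 1, so H_0 ≅ Z^2.
  H_1: rank ker ∂_1 − rank ∂_2 = (30 − 14) − 12 = 4, and ∂_2 has invariant factor 2 > 1, so H_1 ≅ Z^4 ⊕ Z/2.
  H_2: rank ker ∂_2 − rank ∂_3 = (12 − 12) − 0 = 0, and there is no ∂_3, so H_2 ≅ 0.

As a check, the Euler characteristic is 16 − 30 + 12 = -2, which agrees with 2 − 4 + 0 = -2.

H_0 ≅ Z^2,  H_1 ≅ Z^4 ⊕ Z/2,  H_2 = 0.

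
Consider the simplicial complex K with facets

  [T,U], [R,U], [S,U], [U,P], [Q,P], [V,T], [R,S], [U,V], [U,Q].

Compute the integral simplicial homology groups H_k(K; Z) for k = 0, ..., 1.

We work with the vertex ordering P < Q < R < S < T < U < V. The simplices of K, each written with vertices in increasing order, are:

  0-simplices (7): P, Q, R, S, T, U, V
  1-simplices (9): PQ, PU, QU, RS, RU, SU, TU, TV, UV

giving chain groups C_0 ≅ Z^7, C_1 ≅ Z^9.

∂_1: C_1 → C_0 is given by ∂[p,q] = [q] − [p]. For instance
  ∂QU = U − Q.
The resulting 7×9 matrix has rank 6, and its Smith normal form has invariant factors (1,1,1,1,1,1).

Now H_k = ker ∂_k / im ∂_{k+1}, so:

  H_0: rank C_0 − rank ∂_1 = 7 − 6 = 1, and the invariant factors of ∂_1 are all 1, so H_0 ≅ Z.
  H_1: rank ker ∂_1 − rank ∂_2 = (9 − 6) − 0 = 3, and there is no ∂_2, so H_1 ≅ Z^3.

(K is a triangulation of a wedge of 3 circles.)

H_0 ≅ Z,  H_1 ≅ Z^3.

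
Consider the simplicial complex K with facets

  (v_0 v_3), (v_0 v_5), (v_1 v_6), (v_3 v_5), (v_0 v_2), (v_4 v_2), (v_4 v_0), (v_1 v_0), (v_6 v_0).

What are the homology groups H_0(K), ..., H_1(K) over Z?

Fix the vertex order v_0 < v_1 < v_2 < v_3 < v_4 < v_5 < v_6 and write every simplex with vertices in increasing order. Then dim K = 1 and the simplices of K are:

  0-simplices (7): [v_0], [v_1], [v_2], [v_3], [v_4], [v_5], [v_6]
  1-simplices (9): [v_0,v_1], [v_0,v_2], [v_0,v_3], [v_0,v_4], [v_0,v_5], [v_0,v_6], [v_1,v_6], [v_2,v_4], [v_3,v_5]

giving chain groups C_0 ≅ Z^7, C_1 ≅ Z^9.

∂_1: C_1 → C_0 is given by ∂[p,q] = [q] − [p]. For instance
  ∂[v_0,v_1] = [v_1] − [v_0].
This gives a 7×9 integer matrix of rank 6; reducing to Smith normal form yields diagonal entries (1,1,1,1,1,1).

Computing H_k = (kernel of ∂_k) / (image of ∂_{k+1}):

  H_0: rank C_0 − rank ∂_1 = 7 − 6 = 1, and the invariant factors of ∂_1 are all 1, so H_0 ≅ Z.
  H_1: rank ker ∂_1 − rank ∂_2 = (9 − 6) − 0 = 3, and there is no ∂_2, so H_1 ≅ Z^3.

As a check, the Euler characteristic is 7 − 9 = -2, which agrees with 1 − 3 = -2.
(K is a triangulation of a wedge of 3 circles.)

H_0 = Z,  H_1 = Z^3.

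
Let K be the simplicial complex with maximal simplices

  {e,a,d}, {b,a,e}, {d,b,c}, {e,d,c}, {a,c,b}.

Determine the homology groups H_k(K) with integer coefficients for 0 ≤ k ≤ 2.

H_0 ≅ Z,  H_1 ≅ Z,  H_2 = 0.

We work with the vertex ordering a < b < c < d < e. The simplices of K, each written with vertices in increasing order, are:

  0-simplices (5): a, b, c, d, e
  1-simplices (10): ab, ac, ad, ae, bc, bd, be, cd, ce, de
  2-simplices (5): abc, abe, ade, bcd, cde

so the chain groups are C_0 ≅ Z^5, C_1 ≅ Z^10, C_2 ≅ Z^5.

The boundary map ∂_1: C_1 → C_0 maps an edge to its endpoints' difference, ∂[p,q] = q − p.
This gives a 5×10 integer matrix of rank 4; reducing to Smith normal form yields diagonal entries (1,1,1,1).

∂_2: C_2 → C_1 sends each 2-simplex [p,q,r] to [q,r] − [p,r] + [p,q]. For instance
  ∂abe = be − ae + ab,
  ∂ade = de − ae + ad.
This gives a 10×5 integer matrix of rank 5; reducing to Smith normal form yields diagonal entries (1,1,1,1,1).

Computing H_k = (kernel of ∂_k) / (image of ∂_{k+1}):

  H_0: rank C_0 − rank ∂_1 = 5 − 4 = 1, and the invariant factors of ∂_1 are all 1, so H_0 = Z.
  H_1: rank ker ∂_1 − rank ∂_2 = (10 − 4) − 5 = 1, and the invariant factors of ∂_2 are all 1, so H_1 = Z.
  H_2: rank ker ∂_2 − rank ∂_3 = (5 − 5) − 0 = 0, and there is no ∂_3, so H_2 = 0.

(K is a triangulation of the Möbius band.)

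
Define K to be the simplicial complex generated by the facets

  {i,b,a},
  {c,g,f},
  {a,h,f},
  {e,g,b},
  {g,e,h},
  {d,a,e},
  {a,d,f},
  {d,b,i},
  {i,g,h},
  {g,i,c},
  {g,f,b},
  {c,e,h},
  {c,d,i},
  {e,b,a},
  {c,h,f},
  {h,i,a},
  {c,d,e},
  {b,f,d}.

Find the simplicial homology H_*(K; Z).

We work with the vertex ordering a < b < c < d < e < f < g < h < i. The simplices of K, each written with vertices in increasing order, are:

  0-simplices (9): a, b, c, d, e, f, g, h, i
  1-simplices (27): ab, ad, ae, af, ah, ai, bd, be, bf, bg, bi, cd, ce, cf, cg, ch, ci, de, df, di, eg, eh, fg, fh, gh, gi, hi
  2-simplices (18): abe, abi, ade, adf, afh, ahi, bdf, bdi, beg, bfg, cde, cdi, ceh, cfg, cfh, cgi, egh, ghi

so the chain groups are C_0 ≅ Z^9, C_1 ≅ Z^27, C_2 ≅ Z^18.

∂_1: C_1 → C_0 is given by ∂[p,q] = [q] − [p]. For instance
  ∂eg = g − e.
As a 9×27 matrix over Z this has rank 8, with invariant factors (1,1,1,1,1,1,1,1).

Boundary ∂_2: C_2 → C_1 acts by ∂[p,q,r] = [q,r] − [p,r] + [p,q]. For instance
  ∂cfh = fh − ch + cf,
  ∂cgi = gi − ci + cg.
The 27×18 boundary matrix has rank 18 and Smith normal form diag(1,1,1,1,1,1,1,1,1,1,1,1,1,1,1,1,1,2).

Now H_k = ker ∂_k / im ∂_{k+1}, so:

  H_0: rank C_0 − rank ∂_1 = 9 − 8 = 1, and the invariant factors of ∂_1 are all 1, so H_0 ≅ Z.
  H_1: rank ker ∂_1 − rank ∂_2 = (27 − 8) − 18 = 1, and ∂_2 has invariant factor 2 > 1, so H_1 ≅ Z ⊕ Z_2.
  H_2: rank ker ∂_2 − rank ∂_3 = (18 − 18) − 0 = 0, and there is no ∂_3, so H_2 ≅ 0.

H_0 = Z,  H_1 = Z ⊕ Z_2,  H_2 = 0.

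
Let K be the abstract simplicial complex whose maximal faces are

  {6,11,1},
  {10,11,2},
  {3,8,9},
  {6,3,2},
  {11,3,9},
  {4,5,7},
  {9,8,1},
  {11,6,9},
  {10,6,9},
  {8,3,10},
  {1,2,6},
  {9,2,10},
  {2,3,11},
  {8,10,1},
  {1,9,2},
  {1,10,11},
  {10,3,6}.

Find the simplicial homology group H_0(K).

H_0 = Z^2.

K has 11 vertices, 27 edges, 17 triangles.
rank ∂_0 = 0, rank ∂_1 = 9 ⇒ b_0 = 11 − 0 − 9 = 2; all invariant factors of ∂_1 are 1 so no torsion. So H_0 = Z^2.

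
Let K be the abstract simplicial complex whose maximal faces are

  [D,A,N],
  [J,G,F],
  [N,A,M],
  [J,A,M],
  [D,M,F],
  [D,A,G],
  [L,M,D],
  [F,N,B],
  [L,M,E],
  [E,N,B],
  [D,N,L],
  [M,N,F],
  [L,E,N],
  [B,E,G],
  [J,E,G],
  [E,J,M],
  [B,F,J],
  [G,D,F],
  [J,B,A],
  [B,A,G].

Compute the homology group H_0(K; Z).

H_0 = Z.

Fix the vertex order A < B < D < E < F < G < J < L < M < N and write every simplex with vertices in increasing order. Then dim K = 2 and the simplices of K are:

  0-simplices (10): A, B, D, E, F, G, J, L, M, N
  1-simplices (30): AB, AD, AG, AJ, AM, AN, BE, BF, BG, BJ, BN, DF, DG, DL, DM, DN, EG, EJ, EL, EM, EN, FG, FJ, FM, FN, GJ, JM, LM, LN, MN
  2-simplices (20): ABG, ABJ, ADG, ADN, AJM, AMN, BEG, BEN, BFJ, BFN, DFG, DFM, DLM, DLN, EGJ, EJM, ELM, ELN, FGJ, FMN

giving chain groups C_0 ≅ Z^10, C_1 ≅ Z^30, C_2 ≅ Z^20.

Boundary ∂_1: C_1 → C_0 sends each edge [p,q] (with p < q) to q − p.
The resulting 10×30 matrix has rank 9, and its Smith normal form has invariant factors (1,1,1,1,1,1,1,1,1).

Boundary ∂_2: C_2 → C_1 maps a triangle to the signed sum of its edges. For instance
  ∂BEG = EG − BG + BE,
  ∂BFN = FN − BN + BF.
As a 30×20 matrix over Z this has rank 20, with invariant factors (1,1,1,1,1,1,1,1,1,1,1,1,1,1,1,1,1,1,1,2).

Computing H_k = (kernel of ∂_k) / (image of ∂_{k+1}):

  H_0: rank C_0 − rank ∂_1 = 10 − 9 = 1, and the invariant factors of ∂_1 are all 1, so H_0 = Z.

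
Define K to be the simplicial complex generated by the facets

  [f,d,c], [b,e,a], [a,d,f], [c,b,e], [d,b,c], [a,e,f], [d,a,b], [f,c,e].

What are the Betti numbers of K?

K has 6 vertices, 12 edges, 8 triangles.
rank ∂_0 = 0, rank ∂_1 = 5 ⇒ b_0 = 6 − 0 − 5 = 1; all invariant factors of ∂_1 are 1 so no torsion. So H_0 ≅ Z.
rank ∂_1 = 5, rank ∂_2 = 7 ⇒ b_1 = 12 − 5 − 7 = 0; all invariant factors of ∂_2 are 1 so no torsion. So H_1 ≅ 0.
rank ∂_2 = 7, rank ∂_3 = 0 ⇒ b_2 = 8 − 7 − 0 = 1. So H_2 ≅ Z.

b_0 = 1, b_1 = 0, b_2 = 1.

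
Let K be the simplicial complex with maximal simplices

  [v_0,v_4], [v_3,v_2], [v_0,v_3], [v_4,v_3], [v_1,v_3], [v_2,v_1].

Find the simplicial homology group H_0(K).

H_0 = Z.

Fix the vertex order v_0 < v_1 < v_2 < v_3 < v_4 and write every simplex with vertices in increasing order. Then dim K = 1 and the simplices of K are:

  0-simplices (5): [v_0], [v_1], [v_2], [v_3], [v_4]
  1-simplices (6): [v_0,v_3], [v_0,v_4], [v_1,v_2], [v_1,v_3], [v_2,v_3], [v_3,v_4]

so the chain groups are C_0 ≅ Z^5, C_1 ≅ Z^6.

∂_1: C_1 → C_0 sends each edge [p,q] (with p < q) to q − p.
This gives a 5×6 integer matrix of rank 4; reducing to Smith normal form yields diagonal entries (1,1,1,1).

Computing H_k = (kernel of ∂_k) / (image of ∂_{k+1}):

  H_0: rank C_0 − rank ∂_1 = 5 − 4 = 1, and the invariant factors of ∂_1 are all 1, so H_0 ≅ Z.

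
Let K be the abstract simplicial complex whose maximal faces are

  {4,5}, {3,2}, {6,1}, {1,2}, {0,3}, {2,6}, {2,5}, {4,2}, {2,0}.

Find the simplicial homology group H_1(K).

Take the total order 0 < 1 < 2 < 3 < 4 < 5 < 6 on the vertex set. Then K (dimension 1) consists of the simplices:

  0-simplices (7): [0], [1], [2], [3], [4], [5], [6]
  1-simplices (9): [0,2], [0,3], [1,2], [1,6], [2,3], [2,4], [2,5], [2,6], [4,5]

Hence C_0 ≅ Z^7, C_1 ≅ Z^9.

The boundary map ∂_1: C_1 → C_0 sends each edge [p,q] (with p < q) to q − p.
This gives a 7×9 integer matrix of rank 6; reducing to Smith normal form yields diagonal entries (1,1,1,1,1,1).

From H_k ≅ ker(∂_k) / im(∂_{k+1}) we obtain:

  H_1: rank ker ∂_1 − rank ∂_2 = (9 − 6) − 0 = 3, and there is no ∂_2, so H_1 ≅ Z^3.

(K is a triangulation of a wedge of 3 circles.)

H_1 = Z^3.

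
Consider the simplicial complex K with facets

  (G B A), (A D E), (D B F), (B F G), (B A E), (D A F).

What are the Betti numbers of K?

Order the vertices as A < B < D < E < F < G. Listing each simplex with vertices in this order, K has dimension 2 with simplices:

  0-simplices (6): A, B, D, E, F, G
  1-simplices (12): AB, AD, AE, AF, AG, BD, BE, BF, BG, DE, DF, FG
  2-simplices (6): ABE, ABG, ADE, ADF, BDF, BFG

so the chain groups are C_0 ≅ Z^6, C_1 ≅ Z^12, C_2 ≅ Z^6.

The boundary map ∂_1: C_1 → C_0 is given by ∂[p,q] = [q] − [p]. For instance
  ∂BE = E − B.
The resulting 6×12 matrix has rank 5, and its Smith normal form has invariant factors (1,1,1,1,1).

∂_2: C_2 → C_1 acts by ∂[p,q,r] = [q,r] − [p,r] + [p,q]. For instance
  ∂ADE = DE − AE + AD,
  ∂ABE = BE − AE + AB.
The resulting 12×6 matrix has rank 6, and its Smith normal form has invariant factors (1,1,1,1,1,1).

Computing H_k = (kernel of ∂_k) / (image of ∂_{k+1}):

  H_0: rank C_0 − rank ∂_1 = 6 − 5 = 1, and the invariant factors of ∂_1 are all 1, so H_0 ≅ Z.
  H_1: rank ker ∂_1 − rank ∂_2 = (12 − 5) − 6 = 1, and the invariant factors of ∂_2 are all 1, so H_1 ≅ Z.
  H_2: rank ker ∂_2 − rank ∂_3 = (6 − 6) − 0 = 0, and there is no ∂_3, so H_2 ≅ 0.

As a check, the Euler characteristic is 6 − 12 + 6 = 0, which agrees with 1 − 1 + 0 = 0.
(K is a triangulation of the cylinder S^1 x I.)

Hence the Betti numbers are b_0 = 1, b_1 = 1, b_2 = 0.

b_0 = 1, b_1 = 1, b_2 = 0.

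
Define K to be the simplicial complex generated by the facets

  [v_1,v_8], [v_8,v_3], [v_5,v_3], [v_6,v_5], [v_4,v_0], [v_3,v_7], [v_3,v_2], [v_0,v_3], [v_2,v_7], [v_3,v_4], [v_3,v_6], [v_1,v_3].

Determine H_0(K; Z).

H_0 = Z.

We work with the vertex ordering v_0 < v_1 < v_2 < v_3 < v_4 < v_5 < v_6 < v_7 < v_8. The simplices of K, each written with vertices in increasing order, are:

  0-simplices (9): [v_0], [v_1], [v_2], [v_3], [v_4], [v_5], [v_6], [v_7], [v_8]
  1-simplices (12): [v_0,v_3], [v_0,v_4], [v_1,v_3], [v_1,v_8], [v_2,v_3], [v_2,v_7], [v_3,v_4], [v_3,v_5], [v_3,v_6], [v_3,v_7], [v_3,v_8], [v_5,v_6]

Hence C_0 ≅ Z^9, C_1 ≅ Z^12.

The boundary map ∂_1: C_1 → C_0 maps an edge to its endpoints' difference, ∂[p,q] = q − p.
The resulting 9×12 matrix has rank 8, and its Smith normal form has invariant factors (1,1,1,1,1,1,1,1).

Now H_k = ker ∂_k / im ∂_{k+1}, so:

  H_0: rank C_0 − rank ∂_1 = 9 − 8 = 1, and the invariant factors of ∂_1 are all 1, so H_0 ≅ Z.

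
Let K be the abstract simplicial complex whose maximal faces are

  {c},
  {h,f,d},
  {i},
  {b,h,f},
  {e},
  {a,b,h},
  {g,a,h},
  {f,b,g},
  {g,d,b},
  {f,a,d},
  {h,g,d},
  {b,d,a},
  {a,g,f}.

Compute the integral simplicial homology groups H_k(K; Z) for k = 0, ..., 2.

H_0 ≅ Z^4,  H_1 ≅ Z/2,  H_2 = 0.

Take the total order a < b < c < d < e < f < g < h < i on the vertex set. Then K (dimension 2) consists of the simplices:

  0-simplices (9): a, b, c, d, e, f, g, h, i
  1-simplices (15): ab, ad, af, ag, ah, bd, bf, bg, bh, df, dg, dh, fg, fh, gh
  2-simplices (10): abd, abh, adf, afg, agh, bdg, bfg, bfh, dfh, dgh

giving chain groups C_0 ≅ Z^9, C_1 ≅ Z^15, C_2 ≅ Z^10.

The boundary map ∂_1: C_1 → C_0 sends each edge [p,q] (with p < q) to q − p. For instance
  ∂bd = d − b.
As a 9×15 matrix over Z this has rank 5, with invariant factors (1,1,1,1,1).

∂_2: C_2 → C_1 sends each 2-simplex [p,q,r] to [q,r] − [p,r] + [p,q]. For instance
  ∂dfh = fh − dh + df,
  ∂afg = fg − ag + af.
The resulting 15×10 matrix has rank 10, and its Smith normal form has invariant factors (1,1,1,1,1,1,1,1,1,2).

Now H_k = ker ∂_k / im ∂_{k+1}, so:

  H_0: rank C_0 − rank ∂_1 = 9 − 5 = 4, and the invariant factors of ∂_1 are all 1, so H_0 = Z^4.
  H_1: rank ker ∂_1 − rank ∂_2 = (15 − 5) − 10 = 0, and ∂_2 has invariant factor 2 > 1, so H_1 = Z/2.
  H_2: rank ker ∂_2 − rank ∂_3 = (10 − 10) − 0 = 0, and there is no ∂_3, so H_2 = 0.

(K is a triangulation of the disjoint union of a set of 3 points and the real projective plane RP^2.)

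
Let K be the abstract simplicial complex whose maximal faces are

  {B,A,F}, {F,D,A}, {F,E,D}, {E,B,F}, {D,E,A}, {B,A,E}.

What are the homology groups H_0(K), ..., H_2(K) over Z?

H_0 = Z,  H_1 = 0,  H_2 = Z.

Order the vertices as A < B < D < E < F. Listing each simplex with vertices in this order, K has dimension 2 with simplices:

  0-simplices (5): A, B, D, E, F
  1-simplices (9): AB, AD, AE, AF, BE, BF, DE, DF, EF
  2-simplices (6): ABE, ABF, ADE, ADF, BEF, DEF

giving chain groups C_0 ≅ Z^5, C_1 ≅ Z^9, C_2 ≅ Z^6.

The boundary map ∂_1: C_1 → C_0 maps an edge to its endpoints' difference, ∂[p,q] = q − p.
The 5×9 boundary matrix has rank 4 and Smith normal form diag(1,1,1,1).

Boundary ∂_2: C_2 → C_1 sends each 2-simplex [p,q,r] to [q,r] − [p,r] + [p,q]. For instance
  ∂ABE = BE − AE + AB,
  ∂ABF = BF − AF + AB.
This gives a 9×6 integer matrix of rank 5; reducing to Smith normal form yields diagonal entries (1,1,1,1,1).

From H_k ≅ ker(∂_k) / im(∂_{k+1}) we obtain:

  H_0: rank C_0 − rank ∂_1 = 5 − 4 = 1, and the invariant factors of ∂_1 are all 1, so H_0 = Z.
  H_1: rank ker ∂_1 − rank ∂_2 = (9 − 4) − 5 = 0, and the invariant factors of ∂_2 are all 1, so H_1 = 0.
  H_2: rank ker ∂_2 − rank ∂_3 = (6 − 5) − 0 = 1, and there is no ∂_3, so H_2 = Z.

As a check, the Euler characteristic is 5 − 9 + 6 = 2, which agrees with 1 − 0 + 1 = 2.
(K is a triangulation of the 2-sphere S^2.)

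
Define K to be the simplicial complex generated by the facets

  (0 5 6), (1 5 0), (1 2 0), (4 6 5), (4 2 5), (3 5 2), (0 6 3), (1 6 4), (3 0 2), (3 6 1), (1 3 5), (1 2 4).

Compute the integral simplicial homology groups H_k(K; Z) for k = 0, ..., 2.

H_0 = Z,  H_1 = Z/2Z,  H_2 = 0.

We work with the vertex ordering 0 < 1 < 2 < 3 < 4 < 5 < 6. The simplices of K, each written with vertices in increasing order, are:

  0-simplices (7): [0], [1], [2], [3], [4], [5], [6]
  1-simplices (18): [0,1], [0,2], [0,3], [0,5], [0,6], [1,2], [1,3], [1,4], [1,5], [1,6], [2,3], [2,4], [2,5], [3,5], [3,6], [4,5], [4,6], [5,6]
  2-simplices (12): [0,1,2], [0,1,5], [0,2,3], [0,3,6], [0,5,6], [1,2,4], [1,3,5], [1,3,6], [1,4,6], [2,3,5], [2,4,5], [4,5,6]

so the chain groups are C_0 ≅ Z^7, C_1 ≅ Z^18, C_2 ≅ Z^12.

∂_1: C_1 → C_0 maps an edge to its endpoints' difference, ∂[p,q] = q − p. For instance
  ∂[3,5] = [5] − [3].
As a 7×18 matrix over Z this has rank 6, with invariant factors (1,1,1,1,1,1).

∂_2: C_2 → C_1 acts by ∂[p,q,r] = [q,r] − [p,r] + [p,q]. For instance
  ∂[1,4,6] = [4,6] − [1,6] + [1,4],
  ∂[0,2,3] = [2,3] − [0,3] + [0,2].
As a 18×12 matrix over Z this has rank 12, with invariant factors (1,1,1,1,1,1,1,1,1,1,1,2).

Computing H_k = (kernel of ∂_k) / (image of ∂_{k+1}):

  H_0: rank C_0 − rank ∂_1 = 7 − 6 = 1, and the invariant factors of ∂_1 are all 1, so H_0 = Z.
  H_1: rank ker ∂_1 − rank ∂_2 = (18 − 6) − 12 = 0, and ∂_2 has invariant factor 2 > 1, so H_1 = Z/2Z.
  H_2: rank ker ∂_2 − rank ∂_3 = (12 − 12) − 0 = 0, and there is no ∂_3, so H_2 = 0.

As a check, the Euler characteristic is 7 − 18 + 12 = 1, which agrees with 1 − 0 + 0 = 1.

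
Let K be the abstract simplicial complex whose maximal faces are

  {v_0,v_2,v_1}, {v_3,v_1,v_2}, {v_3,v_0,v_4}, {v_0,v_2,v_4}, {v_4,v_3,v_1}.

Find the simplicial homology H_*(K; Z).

H_0 = Z,  H_1 = Z,  H_2 = 0.

K has 5 vertices, 10 edges, 5 triangles.
rank ∂_0 = 0, rank ∂_1 = 4 ⇒ b_0 = 5 − 0 − 4 = 1; all invariant factors of ∂_1 are 1 so no torsion. So H_0 = Z.
rank ∂_1 = 4, rank ∂_2 = 5 ⇒ b_1 = 10 − 4 − 5 = 1; all invariant factors of ∂_2 are 1 so no torsion. So H_1 = Z.
rank ∂_2 = 5, rank ∂_3 = 0 ⇒ b_2 = 5 − 5 − 0 = 0. So H_2 = 0.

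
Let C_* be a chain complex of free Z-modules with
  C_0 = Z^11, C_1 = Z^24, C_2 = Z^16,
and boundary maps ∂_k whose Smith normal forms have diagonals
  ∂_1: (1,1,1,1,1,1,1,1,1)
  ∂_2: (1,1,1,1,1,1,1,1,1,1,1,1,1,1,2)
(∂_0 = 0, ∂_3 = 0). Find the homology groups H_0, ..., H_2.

H_0 = Z^2,  H_1 = Z/2,  H_2 = Z.

H_0: b_0 = 11 − 0 − 9 = 2; torsion from ∂_1 factors > 1: none. So H_0 = Z^2.
H_1: b_1 = 24 − 9 − 15 = 0; torsion from ∂_2 factors > 1: [2]. So H_1 = Z/2.
H_2: b_2 = 16 − 15 − 0 = 1; torsion from ∂_3 factors > 1: none. So H_2 = Z.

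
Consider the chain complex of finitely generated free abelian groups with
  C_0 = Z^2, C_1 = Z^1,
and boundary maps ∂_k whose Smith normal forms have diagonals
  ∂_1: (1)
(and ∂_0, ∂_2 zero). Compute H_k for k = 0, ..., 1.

H_0 = Z,  H_1 = 0.

H_0: b_0 = 2 − 0 − 1 = 1; torsion from ∂_1 factors > 1: none. So H_0 = Z.
H_1: b_1 = 1 − 1 − 0 = 0; torsion from ∂_2 factors > 1: none. So H_1 = 0.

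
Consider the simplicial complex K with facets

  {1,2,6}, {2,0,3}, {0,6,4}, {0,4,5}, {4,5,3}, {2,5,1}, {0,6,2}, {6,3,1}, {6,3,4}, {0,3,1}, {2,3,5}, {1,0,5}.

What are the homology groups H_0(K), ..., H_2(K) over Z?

We work with the vertex ordering 0 < 1 < 2 < 3 < 4 < 5 < 6. The simplices of K, each written with vertices in increasing order, are:

  0-simplices (7): [0], [1], [2], [3], [4], [5], [6]
  1-simplices (18): [0,1], [0,2], [0,3], [0,4], [0,5], [0,6], [1,2], [1,3], [1,5], [1,6], [2,3], [2,5], [2,6], [3,4], [3,5], [3,6], [4,5], [4,6]
  2-simplices (12): [0,1,3], [0,1,5], [0,2,3], [0,2,6], [0,4,5], [0,4,6], [1,2,5], [1,2,6], [1,3,6], [2,3,5], [3,4,5], [3,4,6]

so the chain groups are C_0 ≅ Z^7, C_1 ≅ Z^18, C_2 ≅ Z^12.

Boundary ∂_1: C_1 → C_0 sends each edge [p,q] (with p < q) to q − p.
The resulting 7×18 matrix has rank 6, and its Smith normal form has invariant factors (1,1,1,1,1,1).

∂_2: C_2 → C_1 acts by ∂[p,q,r] = [q,r] − [p,r] + [p,q]. For instance
  ∂[1,2,5] = [2,5] − [1,5] + [1,2],
  ∂[2,3,5] = [3,5] − [2,5] + [2,3].
This gives a 18×12 integer matrix of rank 12; reducing to Smith normal form yields diagonal entries (1,1,1,1,1,1,1,1,1,1,1,2).

Now H_k = ker ∂_k / im ∂_{k+1}, so:

  H_0: rank C_0 − rank ∂_1 = 7 − 6 = 1, and the invariant factors of ∂_1 are all 1, so H_0 ≅ Z.
  H_1: rank ker ∂_1 − rank ∂_2 = (18 − 6) − 12 = 0, and ∂_2 has invariant factor 2 > 1, so H_1 ≅ Z/2Z.
  H_2: rank ker ∂_2 − rank ∂_3 = (12 − 12) − 0 = 0, and there is no ∂_3, so H_2 ≅ 0.

(K is a triangulation of the real projective plane RP^2.)

H_0 = Z,  H_1 = Z/2Z,  H_2 = 0.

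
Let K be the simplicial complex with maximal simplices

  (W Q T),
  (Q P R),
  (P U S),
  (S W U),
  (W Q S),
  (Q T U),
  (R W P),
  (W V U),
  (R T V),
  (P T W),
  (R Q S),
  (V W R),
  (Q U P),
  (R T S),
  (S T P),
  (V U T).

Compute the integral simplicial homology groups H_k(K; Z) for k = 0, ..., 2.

H_0 ≅ Z,  H_1 ≅ Z^2,  H_2 ≅ Z.

Take the total order P < Q < R < S < T < U < V < W on the vertex set. Then K (dimension 2) consists of the simplices:

  0-simplices (8): P, Q, R, S, T, U, V, W
  1-simplices (24): PQ, PR, PS, PT, PU, PW, QR, QS, QT, QU, QW, RS, RT, RV, RW, ST, SU, SW, TU, TV, TW, UV, UW, VW
  2-simplices (16): PQR, PQU, PRW, PST, PSU, PTW, QRS, QSW, QTU, QTW, RST, RTV, RVW, SUW, TUV, UVW

Hence C_0 ≅ Z^8, C_1 ≅ Z^24, C_2 ≅ Z^16.

The boundary map ∂_1: C_1 → C_0 maps an edge to its endpoints' difference, ∂[p,q] = q − p. For instance
  ∂TV = V − T.
The resulting 8×24 matrix has rank 7, and its Smith normal form has invariant factors (1,1,1,1,1,1,1).

Boundary ∂_2: C_2 → C_1 sends each 2-simplex [p,q,r] to [q,r] − [p,r] + [p,q]. For instance
  ∂RST = ST − RT + RS,
  ∂PQU = QU − PU + PQ.
The 24×16 boundary matrix has rank 15 and Smith normal form diag(1,1,1,1,1,1,1,1,1,1,1,1,1,1,1).

Computing H_k = (kernel of ∂_k) / (image of ∂_{k+1}):

  H_0: rank C_0 − rank ∂_1 = 8 − 7 = 1, and the invariant factors of ∂_1 are all 1, so H_0 ≅ Z.
  H_1: rank ker ∂_1 − rank ∂_2 = (24 − 7) − 15 = 2, and the invariant factors of ∂_2 are all 1, so H_1 ≅ Z^2.
  H_2: rank ker ∂_2 − rank ∂_3 = (16 − 15) − 0 = 1, and there is no ∂_3, so H_2 ≅ Z.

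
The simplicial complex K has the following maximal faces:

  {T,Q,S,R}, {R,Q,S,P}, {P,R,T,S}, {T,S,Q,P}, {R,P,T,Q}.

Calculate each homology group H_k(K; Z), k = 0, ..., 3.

Order the vertices as P < Q < R < S < T. Listing each simplex with vertices in this order, K has dimension 3 with simplices:

  0-simplices (5): P, Q, R, S, T
  1-simplices (10): PQ, PR, PS, PT, QR, QS, QT, RS, RT, ST
  2-simplices (10): PQR, PQS, PQT, PRS, PRT, PST, QRS, QRT, QST, RST
  3-simplices (5): PQRS, PQRT, PQST, PRST, QRST

Hence C_0 ≅ Z^5, C_1 ≅ Z^10, C_2 ≅ Z^10, C_3 ≅ Z^5.

∂_1: C_1 → C_0 maps an edge to its endpoints' difference, ∂[p,q] = q − p. For instance
  ∂RT = T − R.
As a 5×10 matrix over Z this has rank 4, with invariant factors (1,1,1,1).

∂_2: C_2 → C_1 sends each 2-simplex [p,q,r] to [q,r] − [p,r] + [p,q]. For instance
  ∂QRT = RT − QT + QR,
  ∂QRS = RS − QS + QR.
This gives a 10×10 integer matrix of rank 6; reducing to Smith normal form yields diagonal entries (1,1,1,1,1,1).

∂_3: C_3 → C_2 sends each 3-simplex σ to the alternating sum Σ_i (−1)^i (σ with its i-th vertex removed). For instance
  ∂QRST = RST − QST + QRT − QRS,
  ∂PQST = QST − PST + PQT − PQS.
The resulting 10×5 matrix has rank 4, and its Smith normal form has invariant factors (1,1,1,1).

Reading off H_k = ker ∂_k / im ∂_{k+1}:

  H_0: rank C_0 − rank ∂_1 = 5 − 4 = 1, and the invariant factors of ∂_1 are all 1, so H_0 = Z.
  H_1: rank ker ∂_1 − rank ∂_2 = (10 − 4) − 6 = 0, and the invariant factors of ∂_2 are all 1, so H_1 = 0.
  H_2: rank ker ∂_2 − rank ∂_3 = (10 − 6) − 4 = 0, and the invariant factors of ∂_3 are all 1, so H_2 = 0.
  H_3: rank ker ∂_3 − rank ∂_4 = (5 − 4) − 0 = 1, and there is no ∂_4, so H_3 = Z.

As a check, the Euler characteristic is 5 − 10 + 10 − 5 = 0, which agrees with 1 − 0 + 0 − 1 = 0.
(K is a triangulation of the 3-sphere S^3.)

H_0 = Z,  H_1 = 0,  H_2 = 0,  H_3 = Z.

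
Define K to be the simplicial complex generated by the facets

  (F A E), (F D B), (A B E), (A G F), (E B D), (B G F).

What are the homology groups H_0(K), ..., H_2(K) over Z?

Order the vertices as A < B < D < E < F < G. Listing each simplex with vertices in this order, K has dimension 2 with simplices:

  0-simplices (6): A, B, D, E, F, G
  1-simplices (12): AB, AE, AF, AG, BD, BE, BF, BG, DE, DF, EF, FG
  2-simplices (6): ABE, AEF, AFG, BDE, BDF, BFG

so the chain groups are C_0 ≅ Z^6, C_1 ≅ Z^12, C_2 ≅ Z^6.

Boundary ∂_1: C_1 → C_0 sends each edge [p,q] (with p < q) to q − p. For instance
  ∂DF = F − D.
As a 6×12 matrix over Z this has rank 5, with invariant factors (1,1,1,1,1).

∂_2: C_2 → C_1 acts by ∂[p,q,r] = [q,r] − [p,r] + [p,q]. For instance
  ∂BFG = FG − BG + BF,
  ∂AFG = FG − AG + AF.
The 12×6 boundary matrix has rank 6 and Smith normal form diag(1,1,1,1,1,1).

From H_k ≅ ker(∂_k) / im(∂_{k+1}) we obtain:

  H_0: rank C_0 − rank ∂_1 = 6 − 5 = 1, and the invariant factors of ∂_1 are all 1, so H_0 ≅ Z.
  H_1: rank ker ∂_1 − rank ∂_2 = (12 − 5) − 6 = 1, and the invariant factors of ∂_2 are all 1, so H_1 ≅ Z.
  H_2: rank ker ∂_2 − rank ∂_3 = (6 − 6) − 0 = 0, and there is no ∂_3, so H_2 ≅ 0.

(K is a triangulation of the cylinder S^1 x I.)

H_0 = Z,  H_1 = Z,  H_2 = 0.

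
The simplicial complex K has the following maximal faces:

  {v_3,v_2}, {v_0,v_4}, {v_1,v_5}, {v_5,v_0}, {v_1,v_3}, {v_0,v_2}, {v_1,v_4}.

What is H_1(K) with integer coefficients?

Fix the vertex order v_0 < v_1 < v_2 < v_3 < v_4 < v_5 and write every simplex with vertices in increasing order. Then dim K = 1 and the simplices of K are:

  0-simplices (6): [v_0], [v_1], [v_2], [v_3], [v_4], [v_5]
  1-simplices (7): [v_0,v_2], [v_0,v_4], [v_0,v_5], [v_1,v_3], [v_1,v_4], [v_1,v_5], [v_2,v_3]

so the chain groups are C_0 ≅ Z^6, C_1 ≅ Z^7.

∂_1: C_1 → C_0 is given by ∂[p,q] = [q] − [p]. For instance
  ∂[v_2,v_3] = [v_3] − [v_2].
The 6×7 boundary matrix has rank 5 and Smith normal form diag(1,1,1,1,1).

From H_k ≅ ker(∂_k) / im(∂_{k+1}) we obtain:

  H_1: rank ker ∂_1 − rank ∂_2 = (7 − 5) − 0 = 2, and there is no ∂_2, so H_1 = Z^2.

H_1 ≅ Z^2.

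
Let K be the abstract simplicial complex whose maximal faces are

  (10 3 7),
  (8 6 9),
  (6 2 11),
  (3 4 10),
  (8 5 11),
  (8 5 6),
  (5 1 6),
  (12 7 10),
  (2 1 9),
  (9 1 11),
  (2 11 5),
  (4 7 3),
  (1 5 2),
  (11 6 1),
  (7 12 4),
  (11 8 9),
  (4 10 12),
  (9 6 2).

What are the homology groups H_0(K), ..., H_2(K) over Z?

H_0 ≅ Z^2,  H_1 ≅ Z/2,  H_2 ≅ Z.

Order the vertices as 1 < 2 < 3 < 4 < 5 < 6 < 7 < 8 < 9 < 10 < 11 < 12. Listing each simplex with vertices in this order, K has dimension 2 with simplices:

  0-simplices (12): [1], [2], [3], [4], [5], [6], [7], [8], [9], [10], [11], [12]
  1-simplices (27): (27 of them)
  2-simplices (18): (18 of them)

Hence C_0 ≅ Z^12, C_1 ≅ Z^27, C_2 ≅ Z^18.

The boundary map ∂_1: C_1 → C_0 is given by ∂[p,q] = [q] − [p]. For instance
  ∂[3,10] = [10] − [3].
The resulting 12×27 matrix has rank 10, and its Smith normal form has invariant factors (1,1,1,1,1,1,1,1,1,1).

∂_2: C_2 → C_1 maps a triangle to the signed sum of its edges. For instance
  ∂[1,5,6] = [5,6] − [1,6] + [1,5],
  ∂[6,8,9] = [8,9] − [6,9] + [6,8].
The resulting 27×18 matrix has rank 17, and its Smith normal form has invariant factors (1,1,1,1,1,1,1,1,1,1,1,1,1,1,1,1,2).

From H_k ≅ ker(∂_k) / im(∂_{k+1}) we obtain:

  H_0: rank C_0 − rank ∂_1 = 12 − 10 = 2, and the invariant factors of ∂_1 are all 1, so H_0 ≅ Z^2.
  H_1: rank ker ∂_1 − rank ∂_2 = (27 − 10) − 17 = 0, and ∂_2 has invariant factor 2 > 1, so H_1 ≅ Z/2.
  H_2: rank ker ∂_2 − rank ∂_3 = (18 − 17) − 0 = 1, and there is no ∂_3, so H_2 ≅ Z.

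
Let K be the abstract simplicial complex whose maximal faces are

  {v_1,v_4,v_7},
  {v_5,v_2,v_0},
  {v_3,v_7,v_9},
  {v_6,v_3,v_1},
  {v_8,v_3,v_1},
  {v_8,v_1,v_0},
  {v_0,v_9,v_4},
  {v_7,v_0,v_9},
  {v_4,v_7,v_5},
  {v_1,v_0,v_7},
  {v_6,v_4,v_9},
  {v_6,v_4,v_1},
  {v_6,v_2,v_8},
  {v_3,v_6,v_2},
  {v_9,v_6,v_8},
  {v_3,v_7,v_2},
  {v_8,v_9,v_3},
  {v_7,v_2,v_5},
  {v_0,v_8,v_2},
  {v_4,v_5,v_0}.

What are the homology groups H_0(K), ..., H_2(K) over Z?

Take the total order v_0 < v_1 < v_2 < v_3 < v_4 < v_5 < v_6 < v_7 < v_8 < v_9 on the vertex set. Then K (dimension 2) consists of the simplices:

  0-simplices (10): [v_0], [v_1], [v_2], [v_3], [v_4], [v_5], [v_6], [v_7], [v_8], [v_9]
  1-simplices (30): (30 of them)
  2-simplices (20): (20 of them)

giving chain groups C_0 ≅ Z^10, C_1 ≅ Z^30, C_2 ≅ Z^20.

Boundary ∂_1: C_1 → C_0 maps an edge to its endpoints' difference, ∂[p,q] = q − p.
This gives a 10×30 integer matrix of rank 9; reducing to Smith normal form yields diagonal entries (1,1,1,1,1,1,1,1,1).

The boundary map ∂_2: C_2 → C_1 sends each 2-simplex [p,q,r] to [q,r] − [p,r] + [p,q]. For instance
  ∂[v_6,v_8,v_9] = [v_8,v_9] − [v_6,v_9] + [v_6,v_8],
  ∂[v_1,v_4,v_6] = [v_4,v_6] − [v_1,v_6] + [v_1,v_4].
The 30×20 boundary matrix has rank 20 and Smith normal form diag(1,1,1,1,1,1,1,1,1,1,1,1,1,1,1,1,1,1,1,2).

Reading off H_k = ker ∂_k / im ∂_{k+1}:

  H_0: rank C_0 − rank ∂_1 = 10 − 9 = 1, and the invariant factors of ∂_1 are all 1, so H_0 ≅ Z.
  H_1: rank ker ∂_1 − rank ∂_2 = (30 − 9) − 20 = 1, and ∂_2 has invariant factor 2 > 1, so H_1 ≅ Z ⊕ Z/2Z.
  H_2: rank ker ∂_2 − rank ∂_3 = (20 − 20) − 0 = 0, and there is no ∂_3, so H_2 ≅ 0.

As a check, the Euler characteristic is 10 − 30 + 20 = 0, which agrees with 1 − 1 + 0 = 0.
(K is a triangulation of the Klein bottle.)

H_0 ≅ Z,  H_1 ≅ Z ⊕ Z/2Z,  H_2 = 0.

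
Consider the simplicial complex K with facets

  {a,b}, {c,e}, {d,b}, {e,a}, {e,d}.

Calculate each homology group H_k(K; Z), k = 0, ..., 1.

We work with the vertex ordering a < b < c < d < e. The simplices of K, each written with vertices in increasing order, are:

  0-simplices (5): a, b, c, d, e
  1-simplices (5): ab, ae, bd, ce, de

Hence C_0 ≅ Z^5, C_1 ≅ Z^5.

∂_1: C_1 → C_0 is given by ∂[p,q] = [q] − [p]. For instance
  ∂bd = d − b.
This gives a 5×5 integer matrix of rank 4; reducing to Smith normal form yields diagonal entries (1,1,1,1).

Reading off H_k = ker ∂_k / im ∂_{k+1}:

  H_0: rank C_0 − rank ∂_1 = 5 − 4 = 1, and the invariant factors of ∂_1 are all 1, so H_0 ≅ Z.
  H_1: rank ker ∂_1 − rank ∂_2 = (5 − 4) − 0 = 1, and there is no ∂_2, so H_1 ≅ Z.

H_0 ≅ Z,  H_1 ≅ Z.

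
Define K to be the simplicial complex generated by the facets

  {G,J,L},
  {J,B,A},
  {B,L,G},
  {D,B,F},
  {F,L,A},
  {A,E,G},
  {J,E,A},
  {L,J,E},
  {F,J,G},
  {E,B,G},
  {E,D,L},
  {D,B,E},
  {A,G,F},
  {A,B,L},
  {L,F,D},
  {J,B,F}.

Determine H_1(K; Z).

K has 8 vertices, 24 edges, 16 triangles.
rank ∂_1 = 7, rank ∂_2 = 15 ⇒ b_1 = 24 − 7 − 15 = 2; all invariant factors of ∂_2 are 1 so no torsion. So H_1 ≅ Z^2.

H_1 ≅ Z^2.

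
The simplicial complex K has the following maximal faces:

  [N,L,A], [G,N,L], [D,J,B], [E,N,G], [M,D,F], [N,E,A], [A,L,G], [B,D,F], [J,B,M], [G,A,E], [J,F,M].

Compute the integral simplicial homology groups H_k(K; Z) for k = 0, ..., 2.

K has 10 vertices, 19 edges, 11 triangles.
rank ∂_0 = 0, rank ∂_1 = 8 ⇒ b_0 = 10 − 0 − 8 = 2; all invariant factors of ∂_1 are 1 so no torsion. So H_0 ≅ Z^2.
rank ∂_1 = 8, rank ∂_2 = 10 ⇒ b_1 = 19 − 8 − 10 = 1; all invariant factors of ∂_2 are 1 so no torsion. So H_1 ≅ Z.
rank ∂_2 = 10, rank ∂_3 = 0 ⇒ b_2 = 11 − 10 − 0 = 1. So H_2 ≅ Z.

H_0 = Z^2,  H_1 = Z,  H_2 = Z.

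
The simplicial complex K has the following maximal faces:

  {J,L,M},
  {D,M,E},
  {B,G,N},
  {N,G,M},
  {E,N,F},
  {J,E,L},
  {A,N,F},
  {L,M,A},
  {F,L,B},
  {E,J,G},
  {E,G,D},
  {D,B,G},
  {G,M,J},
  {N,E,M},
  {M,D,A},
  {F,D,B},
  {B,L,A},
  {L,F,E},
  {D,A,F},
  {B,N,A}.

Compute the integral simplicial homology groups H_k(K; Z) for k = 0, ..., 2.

Take the total order A < B < D < E < F < G < J < L < M < N on the vertex set. Then K (dimension 2) consists of the simplices:

  0-simplices (10): A, B, D, E, F, G, J, L, M, N
  1-simplices (30): AB, AD, AF, AL, AM, AN, BD, BF, BG, BL, BN, DE, DF, DG, DM, EF, EG, EJ, EL, EM, EN, FL, FN, GJ, GM, GN, JL, JM, LM, MN
  2-simplices (20): ABL, ABN, ADF, ADM, AFN, ALM, BDF, BDG, BFL, BGN, DEG, DEM, EFL, EFN, EGJ, EJL, EMN, GJM, GMN, JLM

Hence C_0 ≅ Z^10, C_1 ≅ Z^30, C_2 ≅ Z^20.

∂_1: C_1 → C_0 is given by ∂[p,q] = [q] − [p]. For instance
  ∂GM = M − G.
The 10×30 boundary matrix has rank 9 and Smith normal form diag(1,1,1,1,1,1,1,1,1).

Boundary ∂_2: C_2 → C_1 acts by ∂[p,q,r] = [q,r] − [p,r] + [p,q]. For instance
  ∂ALM = LM − AM + AL,
  ∂EFL = FL − EL + EF.
As a 30×20 matrix over Z this has rank 20, with invariant factors (1,1,1,1,1,1,1,1,1,1,1,1,1,1,1,1,1,1,1,2).

From H_k ≅ ker(∂_k) / im(∂_{k+1}) we obtain:

  H_0: rank C_0 − rank ∂_1 = 10 − 9 = 1, and the invariant factors of ∂_1 are all 1, so H_0 ≅ Z.
  H_1: rank ker ∂_1 − rank ∂_2 = (30 − 9) − 20 = 1, and ∂_2 has invariant factor 2 > 1, so H_1 ≅ Z ⊕ Z/2.
  H_2: rank ker ∂_2 − rank ∂_3 = (20 − 20) − 0 = 0, and there is no ∂_3, so H_2 ≅ 0.

H_0 = Z,  H_1 = Z ⊕ Z/2,  H_2 = 0.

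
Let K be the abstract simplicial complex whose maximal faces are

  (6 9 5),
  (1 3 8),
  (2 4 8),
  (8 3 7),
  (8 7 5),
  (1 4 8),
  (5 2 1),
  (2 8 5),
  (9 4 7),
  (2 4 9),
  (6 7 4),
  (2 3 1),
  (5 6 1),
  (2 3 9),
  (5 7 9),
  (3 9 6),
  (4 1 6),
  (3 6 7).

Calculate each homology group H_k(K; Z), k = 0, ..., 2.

Take the total order 1 < 2 < 3 < 4 < 5 < 6 < 7 < 8 < 9 on the vertex set. Then K (dimension 2) consists of the simplices:

  0-simplices (9): [1], [2], [3], [4], [5], [6], [7], [8], [9]
  1-simplices (27): (27 of them)
  2-simplices (18): [1,2,3], [1,2,5], [1,3,8], [1,4,6], [1,4,8], [1,5,6], [2,3,9], [2,4,8], [2,4,9], [2,5,8], [3,6,7], [3,6,9], [3,7,8], [4,6,7], [4,7,9], [5,6,9], [5,7,8], [5,7,9]

Hence C_0 ≅ Z^9, C_1 ≅ Z^27, C_2 ≅ Z^18.

The boundary map ∂_1: C_1 → C_0 sends each edge [p,q] (with p < q) to q − p. For instance
  ∂[4,6] = [6] − [4].
As a 9×27 matrix over Z this has rank 8, with invariant factors (1,1,1,1,1,1,1,1).

∂_2: C_2 → C_1 acts by ∂[p,q,r] = [q,r] − [p,r] + [p,q]. For instance
  ∂[3,7,8] = [7,8] − [3,8] + [3,7],
  ∂[5,6,9] = [6,9] − [5,9] + [5,6].
The 27×18 boundary matrix has rank 18 and Smith normal form diag(1,1,1,1,1,1,1,1,1,1,1,1,1,1,1,1,1,2).

Computing H_k = (kernel of ∂_k) / (image of ∂_{k+1}):

  H_0: rank C_0 − rank ∂_1 = 9 − 8 = 1, and the invariant factors of ∂_1 are all 1, so H_0 ≅ Z.
  H_1: rank ker ∂_1 − rank ∂_2 = (27 − 8) − 18 = 1, and ∂_2 has invariant factor 2 > 1, so H_1 ≅ Z ⊕ Z/2.
  H_2: rank ker ∂_2 − rank ∂_3 = (18 − 18) − 0 = 0, and there is no ∂_3, so H_2 ≅ 0.

As a check, the Euler characteristic is 9 − 27 + 18 = 0, which agrees with 1 − 1 + 0 = 0.
(K is a triangulation of the Klein bottle.)

H_0 = Z,  H_1 = Z ⊕ Z/2,  H_2 = 0.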